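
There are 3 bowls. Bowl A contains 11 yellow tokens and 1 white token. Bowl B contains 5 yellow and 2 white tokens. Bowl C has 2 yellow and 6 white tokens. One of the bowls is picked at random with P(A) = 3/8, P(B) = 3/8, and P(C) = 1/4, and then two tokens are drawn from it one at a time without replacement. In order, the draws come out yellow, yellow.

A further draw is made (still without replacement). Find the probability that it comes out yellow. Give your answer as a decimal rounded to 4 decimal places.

For each hypothesis, P(data | H) works out to: P(data | bowl A) = (11/12)(10/11) = 5/6; P(data | bowl B) = (5/7)(4/6) = 10/21; P(data | bowl C) = (2/8)(1/7) = 1/28.
Multiplying each by its prior: 3/8 · 5/6 = 5/16, 3/8 · 10/21 = 5/28, 1/4 · 1/28 = 1/112; these sum to 1/2.
Normalising, the posterior is P(bowl A | data) = 5/8, P(bowl B | data) = 5/14, P(bowl C | data) = 1/56.
So P(yellow next | data) = Σ P(yellow next | H) P(H | data) = (9/10)(5/8) + (3/5)(5/14) + (0)(1/56) = 87/112.

0.7768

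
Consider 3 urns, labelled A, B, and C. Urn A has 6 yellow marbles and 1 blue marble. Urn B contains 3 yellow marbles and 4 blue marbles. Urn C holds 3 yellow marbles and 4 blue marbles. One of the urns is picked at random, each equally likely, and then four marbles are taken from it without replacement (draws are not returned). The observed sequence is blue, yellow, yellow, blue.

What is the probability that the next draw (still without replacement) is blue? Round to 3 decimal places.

Compute the likelihood of the observed sequence for each case: P(data | urn A) = (1/7)(6/6)(5/5)(0/4) = 0; P(data | urn B) = (4/7)(3/6)(2/5)(3/4) = 3/35; P(data | urn C) = (4/7)(3/6)(2/5)(3/4) = 3/35.
Weighting by the prior gives 1/3 · 0 = 0, 1/3 · 3/35 = 1/35, 1/3 · 3/35 = 1/35; summing to 2/35.
Dividing through by the total gives posterior P(urn A | data) = 0, P(urn B | data) = 1/2, P(urn C | data) = 1/2.
Averaging over the posterior, P(blue next | data) = (2/3)(1/2) + (2/3)(1/2) = 2/3.

0.667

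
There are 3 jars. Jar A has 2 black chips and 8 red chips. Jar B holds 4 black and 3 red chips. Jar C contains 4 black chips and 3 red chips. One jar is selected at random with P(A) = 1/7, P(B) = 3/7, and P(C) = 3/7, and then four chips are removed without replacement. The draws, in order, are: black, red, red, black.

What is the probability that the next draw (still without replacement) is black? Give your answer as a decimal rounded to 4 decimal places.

The likelihood of the observed sequence under each hypothesis: P(data | jar A) = (2/10)(8/9)(7/8)(1/7) = 0.022222; P(data | jar B) = (4/7)(3/6)(2/5)(3/4) = 0.085714; P(data | jar C) = (4/7)(3/6)(2/5)(3/4) = 0.085714.
The prior-weighted likelihoods are 1/7 · 0.022222 = 0.0031746, 3/7 · 0.085714 = 0.036735, 3/7 · 0.085714 = 0.036735; these sum to 0.076644.
Dividing through by the total gives posterior P(jar A | data) = 0.04142, P(jar B | data) = 0.47929, P(jar C | data) = 0.47929.
So P(black next | data) = Σ P(black next | H) P(H | data) = (0)(0.04142) + (2/3)(0.47929) + (2/3)(0.47929) = 0.63905.

0.6391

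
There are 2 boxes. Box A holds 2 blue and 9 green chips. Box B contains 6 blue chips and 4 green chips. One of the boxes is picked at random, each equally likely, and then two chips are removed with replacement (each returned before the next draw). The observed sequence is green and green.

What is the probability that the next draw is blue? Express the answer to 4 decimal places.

Under each hypothesis, the probability of the observed sequence is: P(data | box A) = (9/11)(9/11) = 0.66942; P(data | box B) = (4/10)(4/10) = 0.16.
Weighting by the prior gives 1/2 · 0.66942 = 0.33471, 1/2 · 0.16 = 0.08; these sum to 0.41471.
The posterior is then P(box A | data) = 0.80709, P(box B | data) = 0.19291.
The predictive probability is P(blue next | data) = (2/11)(0.80709) + (3/5)(0.19291) = 0.26249.

0.2625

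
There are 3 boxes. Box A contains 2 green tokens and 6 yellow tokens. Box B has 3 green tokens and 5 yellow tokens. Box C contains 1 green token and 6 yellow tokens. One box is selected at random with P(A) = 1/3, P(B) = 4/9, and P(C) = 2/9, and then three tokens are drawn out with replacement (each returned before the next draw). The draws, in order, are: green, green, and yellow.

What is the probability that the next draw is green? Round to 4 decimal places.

Compute the likelihood of the observed sequence for each case: P(data | box A) = (2/8)(2/8)(6/8) = 0.046875; P(data | box B) = (3/8)(3/8)(5/8) = 0.087891; P(data | box C) = (1/7)(1/7)(6/7) = 0.017493.
Multiplying each by its prior: 1/3 · 0.046875 = 0.015625, 4/9 · 0.087891 = 0.039062, 2/9 · 0.017493 = 0.0038873; these sum to 0.058575.
Dividing through by the total gives posterior P(box A | data) = 0.26675, P(box B | data) = 0.66688, P(box C | data) = 0.066364.
The predictive probability is P(green next | data) = (1/4)(0.26675) + (3/8)(0.66688) + (1/7)(0.066364) = 0.32625.

0.3262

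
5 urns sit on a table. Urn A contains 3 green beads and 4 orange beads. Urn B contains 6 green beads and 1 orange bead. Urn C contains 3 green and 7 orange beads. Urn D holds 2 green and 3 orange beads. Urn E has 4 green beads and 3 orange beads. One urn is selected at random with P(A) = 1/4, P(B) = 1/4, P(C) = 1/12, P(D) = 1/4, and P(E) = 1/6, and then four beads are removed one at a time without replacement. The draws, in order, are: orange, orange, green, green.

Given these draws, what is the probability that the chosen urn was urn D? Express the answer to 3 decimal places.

The likelihood of the observed sequence under each hypothesis: P(data | urn A) = (4/7)(3/6)(3/5)(2/4) = 0.085714; P(data | urn B) = (1/7)(0/6) = 0; P(data | urn C) = (7/10)(6/9)(3/8)(2/7) = 0.05; P(data | urn D) = (3/5)(2/4)(2/3)(1/2) = 0.1; P(data | urn E) = (3/7)(2/6)(4/5)(3/4) = 0.085714.
Weighting by the prior gives 1/4 · 0.085714 = 0.021429, 1/4 · 0 = 0, 1/12 · 0.05 = 0.0041667, 1/4 · 0.1 = 0.025, 1/6 · 0.085714 = 0.014286; summing to 0.064881.
Hence P(urn D | data) = (0.025) / (0.064881) = 0.38532.

0.385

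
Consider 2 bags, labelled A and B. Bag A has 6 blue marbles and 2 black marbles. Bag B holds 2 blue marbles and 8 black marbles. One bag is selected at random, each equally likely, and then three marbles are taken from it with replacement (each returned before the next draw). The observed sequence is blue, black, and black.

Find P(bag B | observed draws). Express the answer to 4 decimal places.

0.7320

The likelihood of the observed sequence under each hypothesis: P(data | bag A) = (6/8)(2/8)(2/8) = 0.046875; P(data | bag B) = (2/10)(8/10)(8/10) = 0.128.
The prior-weighted likelihoods are 1/2 · 0.046875 = 0.023438, 1/2 · 0.128 = 0.064; with total 0.087438.
Hence P(bag B | data) = (0.064) / (0.087438) = 0.73195.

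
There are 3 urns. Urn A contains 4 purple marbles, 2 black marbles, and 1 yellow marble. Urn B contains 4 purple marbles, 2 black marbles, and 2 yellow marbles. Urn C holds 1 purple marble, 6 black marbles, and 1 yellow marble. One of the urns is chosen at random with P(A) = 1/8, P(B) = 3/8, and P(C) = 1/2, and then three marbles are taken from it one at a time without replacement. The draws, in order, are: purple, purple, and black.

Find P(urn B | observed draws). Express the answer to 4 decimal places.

Under each hypothesis, the probability of the observed sequence is: P(data | urn A) = (4/7)(3/6)(2/5) = 4/35; P(data | urn B) = (4/8)(3/7)(2/6) = 1/14; P(data | urn C) = (1/8)(0/7) = 0.
The prior-weighted likelihoods are 1/8 · 4/35 = 1/70, 3/8 · 1/14 = 3/112, 1/2 · 0 = 0; with total 23/560.
Therefore the posterior P(urn B | data) = (3/112) / (23/560) = 15/23.

0.6522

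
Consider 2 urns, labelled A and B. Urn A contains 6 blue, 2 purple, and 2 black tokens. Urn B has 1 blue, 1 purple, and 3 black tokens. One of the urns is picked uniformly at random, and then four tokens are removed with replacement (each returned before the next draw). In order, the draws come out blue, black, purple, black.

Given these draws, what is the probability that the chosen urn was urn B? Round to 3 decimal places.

Compute the likelihood of the observed sequence for each case: P(data | urn A) = (6/10)(2/10)(2/10)(2/10) = 0.0048; P(data | urn B) = (1/5)(3/5)(1/5)(3/5) = 0.0144.
The prior-weighted likelihoods are 1/2 · 0.0048 = 0.0024, 1/2 · 0.0144 = 0.0072; these sum to 0.0096.
So P(urn B | data) = (0.0072) / (0.0096) = 0.75.

0.750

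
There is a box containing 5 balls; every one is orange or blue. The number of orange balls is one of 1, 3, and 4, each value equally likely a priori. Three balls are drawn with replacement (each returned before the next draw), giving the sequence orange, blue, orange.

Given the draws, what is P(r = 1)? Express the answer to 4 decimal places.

Compute the likelihood of the observed sequence for each case: P(data | r = 1) = (1/5)(4/5)(1/5) = 4/125; P(data | r = 3) = (3/5)(2/5)(3/5) = 18/125; P(data | r = 4) = (4/5)(1/5)(4/5) = 16/125.
Weighting by the prior gives 1/3 · 4/125 = 4/375, 1/3 · 18/125 = 6/125, 1/3 · 16/125 = 16/375; summing to 38/375.
Therefore the posterior P(r = 1 | data) = (4/375) / (38/375) = 2/19.

0.1053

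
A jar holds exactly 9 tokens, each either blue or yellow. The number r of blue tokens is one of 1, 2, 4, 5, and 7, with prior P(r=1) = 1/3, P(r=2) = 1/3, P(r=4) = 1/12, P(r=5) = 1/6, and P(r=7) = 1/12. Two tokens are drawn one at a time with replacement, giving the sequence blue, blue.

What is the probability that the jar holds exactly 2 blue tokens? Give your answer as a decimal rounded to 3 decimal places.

For each hypothesis, P(data | H) works out to: P(data | r = 1) = (1/9)(1/9) = 1/81; P(data | r = 2) = (2/9)(2/9) = 4/81; P(data | r = 4) = (4/9)(4/9) = 16/81; P(data | r = 5) = (5/9)(5/9) = 25/81; P(data | r = 7) = (7/9)(7/9) = 49/81.
Weighting by the prior gives 1/3 · 1/81 = 1/243, 1/3 · 4/81 = 4/243, 1/12 · 16/81 = 4/243, 1/6 · 25/81 = 25/486, 1/12 · 49/81 = 49/972; these sum to 5/36.
So P(r = 2 | data) = (4/243) / (5/36) = 16/135.

0.119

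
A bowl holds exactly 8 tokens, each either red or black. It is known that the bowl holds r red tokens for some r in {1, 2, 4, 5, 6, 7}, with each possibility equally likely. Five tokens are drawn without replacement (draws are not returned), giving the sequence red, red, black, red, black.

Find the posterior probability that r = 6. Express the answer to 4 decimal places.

Compute the likelihood of the observed sequence for each case: P(data | r = 1) = (1/8)(0/7) = 0; P(data | r = 2) = (2/8)(1/7)(6/6)(0/5) = 0; P(data | r = 4) = (4/8)(3/7)(4/6)(2/5)(3/4) = 0.042857; P(data | r = 5) = (5/8)(4/7)(3/6)(3/5)(2/4) = 0.053571; P(data | r = 6) = (6/8)(5/7)(2/6)(4/5)(1/4) = 0.035714; P(data | r = 7) = (7/8)(6/7)(1/6)(5/5)(0/4) = 0.
Weighting by the prior gives 1/6 · 0 = 0, 1/6 · 0 = 0, 1/6 · 0.042857 = 0.0071429, 1/6 · 0.053571 = 0.0089286, 1/6 · 0.035714 = 0.0059524, 1/6 · 0 = 0; summing to 0.022024.
Hence P(r = 6 | data) = (0.0059524) / (0.022024) = 0.27027.

0.2703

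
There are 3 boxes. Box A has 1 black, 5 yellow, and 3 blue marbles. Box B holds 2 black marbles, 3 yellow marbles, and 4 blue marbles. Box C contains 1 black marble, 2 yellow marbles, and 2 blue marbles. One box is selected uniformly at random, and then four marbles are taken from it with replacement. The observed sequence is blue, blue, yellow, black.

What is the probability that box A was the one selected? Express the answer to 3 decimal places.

The likelihood of the observed sequence under each hypothesis: P(data | box A) = (3/9)(3/9)(5/9)(1/9) = 0.0068587; P(data | box B) = (4/9)(4/9)(3/9)(2/9) = 0.014632; P(data | box C) = (2/5)(2/5)(2/5)(1/5) = 0.0128.
The prior-weighted likelihoods are 1/3 · 0.0068587 = 0.0022862, 1/3 · 0.014632 = 0.0048773, 1/3 · 0.0128 = 0.0042667; summing to 0.01143.
Hence P(box A | data) = (0.0022862) / (0.01143) = 0.20002.

0.200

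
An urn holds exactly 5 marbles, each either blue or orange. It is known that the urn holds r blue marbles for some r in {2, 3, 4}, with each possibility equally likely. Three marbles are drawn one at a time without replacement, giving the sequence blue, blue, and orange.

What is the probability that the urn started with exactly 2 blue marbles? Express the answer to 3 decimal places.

0.200

The likelihood of the observed sequence under each hypothesis: P(data | r = 2) = (2/5)(1/4)(3/3) = 1/10; P(data | r = 3) = (3/5)(2/4)(2/3) = 1/5; P(data | r = 4) = (4/5)(3/4)(1/3) = 1/5.
Multiplying each by its prior: 1/3 · 1/10 = 1/30, 1/3 · 1/5 = 1/15, 1/3 · 1/5 = 1/15; with total 1/6.
So P(r = 2 | data) = (1/30) / (1/6) = 1/5.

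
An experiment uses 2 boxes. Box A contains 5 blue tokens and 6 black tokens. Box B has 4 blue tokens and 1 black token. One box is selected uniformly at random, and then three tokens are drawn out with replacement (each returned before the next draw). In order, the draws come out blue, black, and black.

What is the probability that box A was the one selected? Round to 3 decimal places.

0.809

Compute the likelihood of the observed sequence for each case: P(data | box A) = (5/11)(6/11)(6/11) = 0.13524; P(data | box B) = (4/5)(1/5)(1/5) = 0.032.
Weighting by the prior gives 1/2 · 0.13524 = 0.067618, 1/2 · 0.032 = 0.016; with total 0.083618.
By Bayes' rule, P(box A | data) = (0.067618) / (0.083618) = 0.80865.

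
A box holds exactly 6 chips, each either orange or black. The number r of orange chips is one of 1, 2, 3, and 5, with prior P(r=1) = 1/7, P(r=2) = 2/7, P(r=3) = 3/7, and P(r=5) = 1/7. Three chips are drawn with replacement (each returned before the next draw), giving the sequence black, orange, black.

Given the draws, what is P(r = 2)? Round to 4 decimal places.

The likelihood of the observed sequence under each hypothesis: P(data | r = 1) = (5/6)(1/6)(5/6) = 0.11574; P(data | r = 2) = (4/6)(2/6)(4/6) = 0.14815; P(data | r = 3) = (3/6)(3/6)(3/6) = 0.125; P(data | r = 5) = (1/6)(5/6)(1/6) = 0.023148.
Weighting by the prior gives 1/7 · 0.11574 = 0.016534, 2/7 · 0.14815 = 0.042328, 3/7 · 0.125 = 0.053571, 1/7 · 0.023148 = 0.0033069; with total 0.11574.
Hence P(r = 2 | data) = (0.042328) / (0.11574) = 0.36571.

0.3657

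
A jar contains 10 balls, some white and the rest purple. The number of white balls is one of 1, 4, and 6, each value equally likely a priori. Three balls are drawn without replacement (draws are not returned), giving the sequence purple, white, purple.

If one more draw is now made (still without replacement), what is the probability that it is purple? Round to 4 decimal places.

For each hypothesis, P(data | H) works out to: P(data | r = 1) = (9/10)(1/9)(8/8) = 1/10; P(data | r = 4) = (6/10)(4/9)(5/8) = 1/6; P(data | r = 6) = (4/10)(6/9)(3/8) = 1/10.
Weighting by the prior gives 1/3 · 1/10 = 1/30, 1/3 · 1/6 = 1/18, 1/3 · 1/10 = 1/30; summing to 11/90.
Normalising, the posterior is P(r = 1 | data) = 3/11, P(r = 4 | data) = 5/11, P(r = 6 | data) = 3/11.
Averaging over the posterior, P(purple next | data) = (1)(3/11) + (4/7)(5/11) + (2/7)(3/11) = 47/77.

0.6104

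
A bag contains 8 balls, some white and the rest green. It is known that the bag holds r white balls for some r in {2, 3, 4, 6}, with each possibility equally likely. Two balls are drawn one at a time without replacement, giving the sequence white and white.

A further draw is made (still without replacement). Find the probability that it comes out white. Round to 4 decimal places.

Compute the likelihood of the observed sequence for each case: P(data | r = 2) = (2/8)(1/7) = 1/28; P(data | r = 3) = (3/8)(2/7) = 3/28; P(data | r = 4) = (4/8)(3/7) = 3/14; P(data | r = 6) = (6/8)(5/7) = 15/28.
Weighting by the prior gives 1/4 · 1/28 = 1/112, 1/4 · 3/28 = 3/112, 1/4 · 3/14 = 3/56, 1/4 · 15/28 = 15/112; these sum to 25/112.
Normalising, the posterior is P(r = 2 | data) = 1/25, P(r = 3 | data) = 3/25, P(r = 4 | data) = 6/25, P(r = 6 | data) = 3/5.
Averaging over the posterior, P(white next | data) = (0)(1/25) + (1/6)(3/25) + (1/3)(6/25) + (2/3)(3/5) = 1/2.

0.5000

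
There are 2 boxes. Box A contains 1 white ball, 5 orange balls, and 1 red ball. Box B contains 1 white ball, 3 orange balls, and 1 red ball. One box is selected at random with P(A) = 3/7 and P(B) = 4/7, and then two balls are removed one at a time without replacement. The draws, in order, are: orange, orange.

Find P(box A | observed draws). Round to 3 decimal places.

Under each hypothesis, the probability of the observed sequence is: P(data | box A) = (5/7)(4/6) = 10/21; P(data | box B) = (3/5)(2/4) = 3/10.
Multiplying each by its prior: 3/7 · 10/21 = 10/49, 4/7 · 3/10 = 6/35; these sum to 92/245.
By Bayes' rule, P(box A | data) = (10/49) / (92/245) = 25/46.

0.543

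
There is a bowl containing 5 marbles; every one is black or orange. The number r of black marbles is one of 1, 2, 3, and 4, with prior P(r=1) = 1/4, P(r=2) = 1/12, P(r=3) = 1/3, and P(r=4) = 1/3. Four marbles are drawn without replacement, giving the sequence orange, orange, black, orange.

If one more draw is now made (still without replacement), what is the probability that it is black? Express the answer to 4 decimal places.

0.1429

Compute the likelihood of the observed sequence for each case: P(data | r = 1) = (4/5)(3/4)(1/3)(2/2) = 1/5; P(data | r = 2) = (3/5)(2/4)(2/3)(1/2) = 1/10; P(data | r = 3) = (2/5)(1/4)(3/3)(0/2) = 0; P(data | r = 4) = (1/5)(0/4) = 0.
The prior-weighted likelihoods are 1/4 · 1/5 = 1/20, 1/12 · 1/10 = 1/120, 1/3 · 0 = 0, 1/3 · 0 = 0; these sum to 7/120.
The posterior is then P(r = 1 | data) = 6/7, P(r = 2 | data) = 1/7, P(r = 3 | data) = 0, P(r = 4 | data) = 0.
Averaging over the posterior, P(black next | data) = (0)(6/7) + (1)(1/7) = 1/7.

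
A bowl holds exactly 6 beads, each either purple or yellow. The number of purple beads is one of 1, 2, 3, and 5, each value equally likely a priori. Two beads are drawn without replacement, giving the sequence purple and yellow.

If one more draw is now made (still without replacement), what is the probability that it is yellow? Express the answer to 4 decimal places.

Under each hypothesis, the probability of the observed sequence is: P(data | r = 1) = (1/6)(5/5) = 1/6; P(data | r = 2) = (2/6)(4/5) = 4/15; P(data | r = 3) = (3/6)(3/5) = 3/10; P(data | r = 5) = (5/6)(1/5) = 1/6.
Multiplying each by its prior: 1/4 · 1/6 = 1/24, 1/4 · 4/15 = 1/15, 1/4 · 3/10 = 3/40, 1/4 · 1/6 = 1/24; with total 9/40.
Normalising, the posterior is P(r = 1 | data) = 5/27, P(r = 2 | data) = 8/27, P(r = 3 | data) = 1/3, P(r = 5 | data) = 5/27.
The predictive probability is P(yellow next | data) = (1)(5/27) + (3/4)(8/27) + (1/2)(1/3) + (0)(5/27) = 31/54.

0.5741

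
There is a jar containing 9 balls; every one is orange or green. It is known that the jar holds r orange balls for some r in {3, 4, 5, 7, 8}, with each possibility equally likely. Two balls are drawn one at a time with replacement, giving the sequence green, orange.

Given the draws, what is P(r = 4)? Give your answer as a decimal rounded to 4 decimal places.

0.2500

The likelihood of the observed sequence under each hypothesis: P(data | r = 3) = (6/9)(3/9) = 2/9; P(data | r = 4) = (5/9)(4/9) = 20/81; P(data | r = 5) = (4/9)(5/9) = 20/81; P(data | r = 7) = (2/9)(7/9) = 14/81; P(data | r = 8) = (1/9)(8/9) = 8/81.
The prior-weighted likelihoods are 1/5 · 2/9 = 2/45, 1/5 · 20/81 = 4/81, 1/5 · 20/81 = 4/81, 1/5 · 14/81 = 14/405, 1/5 · 8/81 = 8/405; summing to 16/81.
So P(r = 4 | data) = (4/81) / (16/81) = 1/4.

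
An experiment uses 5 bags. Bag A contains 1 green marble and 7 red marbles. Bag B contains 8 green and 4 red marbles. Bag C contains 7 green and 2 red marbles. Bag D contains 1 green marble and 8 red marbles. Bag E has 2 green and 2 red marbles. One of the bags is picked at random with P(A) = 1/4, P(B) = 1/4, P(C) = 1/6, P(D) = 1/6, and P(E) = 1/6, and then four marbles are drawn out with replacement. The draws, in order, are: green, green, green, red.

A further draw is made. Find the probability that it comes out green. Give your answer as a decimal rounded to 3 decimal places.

For each hypothesis, P(data | H) works out to: P(data | bag A) = (1/8)(1/8)(1/8)(7/8) = 0.001709; P(data | bag B) = (8/12)(8/12)(8/12)(4/12) = 0.098765; P(data | bag C) = (7/9)(7/9)(7/9)(2/9) = 0.10456; P(data | bag D) = (1/9)(1/9)(1/9)(8/9) = 0.0012193; P(data | bag E) = (2/4)(2/4)(2/4)(2/4) = 0.0625.
Weighting by the prior gives 1/4 · 0.001709 = 0.00042725, 1/4 · 0.098765 = 0.024691, 1/6 · 0.10456 = 0.017426, 1/6 · 0.0012193 = 0.00020322, 1/6 · 0.0625 = 0.010417; summing to 0.053165.
The posterior is then P(bag A | data) = 0.0080363, P(bag B | data) = 0.46443, P(bag C | data) = 0.32778, P(bag D | data) = 0.0038225, P(bag E | data) = 0.19593.
Averaging over the posterior, P(green next | data) = (1/8)(0.0080363) + (2/3)(0.46443) + (7/9)(0.32778) + (1/9)(0.0038225) + (1/2)(0.19593) = 0.66395.

0.664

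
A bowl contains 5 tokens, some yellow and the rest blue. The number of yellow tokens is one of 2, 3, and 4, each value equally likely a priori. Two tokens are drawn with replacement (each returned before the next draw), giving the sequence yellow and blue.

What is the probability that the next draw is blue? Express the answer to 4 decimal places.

The likelihood of the observed sequence under each hypothesis: P(data | r = 2) = (2/5)(3/5) = 6/25; P(data | r = 3) = (3/5)(2/5) = 6/25; P(data | r = 4) = (4/5)(1/5) = 4/25.
Weighting by the prior gives 1/3 · 6/25 = 2/25, 1/3 · 6/25 = 2/25, 1/3 · 4/25 = 4/75; with total 16/75.
Dividing through by the total gives posterior P(r = 2 | data) = 3/8, P(r = 3 | data) = 3/8, P(r = 4 | data) = 1/4.
The predictive probability is P(blue next | data) = (3/5)(3/8) + (2/5)(3/8) + (1/5)(1/4) = 17/40.

0.4250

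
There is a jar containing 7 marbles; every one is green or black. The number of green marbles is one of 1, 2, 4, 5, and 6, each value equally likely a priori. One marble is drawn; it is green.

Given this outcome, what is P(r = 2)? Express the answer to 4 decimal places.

0.1111

Compute the likelihood of this draw for each case: P(data | r = 1) = (1/7) = 1/7; P(data | r = 2) = (2/7) = 2/7; P(data | r = 4) = (4/7) = 4/7; P(data | r = 5) = (5/7) = 5/7; P(data | r = 6) = (6/7) = 6/7.
The prior-weighted likelihoods are 1/5 · 1/7 = 1/35, 1/5 · 2/7 = 2/35, 1/5 · 4/7 = 4/35, 1/5 · 5/7 = 1/7, 1/5 · 6/7 = 6/35; summing to 18/35.
So P(r = 2 | data) = (2/35) / (18/35) = 1/9.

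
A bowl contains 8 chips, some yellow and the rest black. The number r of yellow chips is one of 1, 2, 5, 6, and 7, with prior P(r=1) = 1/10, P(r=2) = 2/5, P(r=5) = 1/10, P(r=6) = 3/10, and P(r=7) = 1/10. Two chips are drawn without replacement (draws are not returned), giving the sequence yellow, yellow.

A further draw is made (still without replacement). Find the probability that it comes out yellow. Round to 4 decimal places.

Compute the likelihood of the observed sequence for each case: P(data | r = 1) = (1/8)(0/7) = 0; P(data | r = 2) = (2/8)(1/7) = 1/28; P(data | r = 5) = (5/8)(4/7) = 5/14; P(data | r = 6) = (6/8)(5/7) = 15/28; P(data | r = 7) = (7/8)(6/7) = 3/4.
Multiplying each by its prior: 1/10 · 0 = 0, 2/5 · 1/28 = 1/70, 1/10 · 5/14 = 1/28, 3/10 · 15/28 = 9/56, 1/10 · 3/4 = 3/40; with total 2/7.
Normalising, the posterior is P(r = 1 | data) = 0, P(r = 2 | data) = 1/20, P(r = 5 | data) = 1/8, P(r = 6 | data) = 9/16, P(r = 7 | data) = 21/80.
Averaging over the posterior, P(yellow next | data) = (0)(1/20) + (1/2)(1/8) + (2/3)(9/16) + (5/6)(21/80) = 21/32.

0.6563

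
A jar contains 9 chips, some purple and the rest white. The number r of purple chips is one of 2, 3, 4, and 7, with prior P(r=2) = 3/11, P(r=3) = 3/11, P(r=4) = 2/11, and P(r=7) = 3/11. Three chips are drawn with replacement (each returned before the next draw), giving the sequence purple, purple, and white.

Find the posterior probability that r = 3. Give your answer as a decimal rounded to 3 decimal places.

0.231

Under each hypothesis, the probability of the observed sequence is: P(data | r = 2) = (2/9)(2/9)(7/9) = 0.038409; P(data | r = 3) = (3/9)(3/9)(6/9) = 0.074074; P(data | r = 4) = (4/9)(4/9)(5/9) = 0.10974; P(data | r = 7) = (7/9)(7/9)(2/9) = 0.13443.
Multiplying each by its prior: 3/11 · 0.038409 = 0.010475, 3/11 · 0.074074 = 0.020202, 2/11 · 0.10974 = 0.019953, 3/11 · 0.13443 = 0.036663; these sum to 0.087293.
So P(r = 3 | data) = (0.020202) / (0.087293) = 0.23143.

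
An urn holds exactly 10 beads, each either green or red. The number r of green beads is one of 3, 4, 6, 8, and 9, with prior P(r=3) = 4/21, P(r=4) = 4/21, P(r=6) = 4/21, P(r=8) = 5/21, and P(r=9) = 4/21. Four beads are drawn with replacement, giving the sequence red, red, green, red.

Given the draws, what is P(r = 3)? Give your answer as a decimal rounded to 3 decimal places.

0.435

Under each hypothesis, the probability of the observed sequence is: P(data | r = 3) = (7/10)(7/10)(3/10)(7/10) = 0.1029; P(data | r = 4) = (6/10)(6/10)(4/10)(6/10) = 0.0864; P(data | r = 6) = (4/10)(4/10)(6/10)(4/10) = 0.0384; P(data | r = 8) = (2/10)(2/10)(8/10)(2/10) = 0.0064; P(data | r = 9) = (1/10)(1/10)(9/10)(1/10) = 0.0009.
Weighting by the prior gives 4/21 · 0.1029 = 0.0196, 4/21 · 0.0864 = 0.016457, 4/21 · 0.0384 = 0.0073143, 5/21 · 0.0064 = 0.0015238, 4/21 · 0.0009 = 0.00017143; these sum to 0.045067.
By Bayes' rule, P(r = 3 | data) = (0.0196) / (0.045067) = 0.43491.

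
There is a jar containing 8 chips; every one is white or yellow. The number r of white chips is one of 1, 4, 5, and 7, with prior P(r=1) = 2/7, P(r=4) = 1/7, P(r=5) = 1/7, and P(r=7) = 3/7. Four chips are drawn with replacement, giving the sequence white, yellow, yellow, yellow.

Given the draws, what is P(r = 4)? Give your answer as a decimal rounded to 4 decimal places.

0.2332

The likelihood of the observed sequence under each hypothesis: P(data | r = 1) = (1/8)(7/8)(7/8)(7/8) = 0.08374; P(data | r = 4) = (4/8)(4/8)(4/8)(4/8) = 0.0625; P(data | r = 5) = (5/8)(3/8)(3/8)(3/8) = 0.032959; P(data | r = 7) = (7/8)(1/8)(1/8)(1/8) = 0.001709.
The prior-weighted likelihoods are 2/7 · 0.08374 = 0.023926, 1/7 · 0.0625 = 0.0089286, 1/7 · 0.032959 = 0.0047084, 3/7 · 0.001709 = 0.00073242; summing to 0.038295.
Hence P(r = 4 | data) = (0.0089286) / (0.038295) = 0.23315.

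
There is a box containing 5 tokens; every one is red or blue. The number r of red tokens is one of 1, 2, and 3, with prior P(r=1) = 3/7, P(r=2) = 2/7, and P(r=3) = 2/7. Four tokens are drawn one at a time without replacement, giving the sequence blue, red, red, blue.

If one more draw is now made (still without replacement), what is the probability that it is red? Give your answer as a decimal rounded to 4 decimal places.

The likelihood of the observed sequence under each hypothesis: P(data | r = 1) = (4/5)(1/4)(0/3) = 0; P(data | r = 2) = (3/5)(2/4)(1/3)(2/2) = 1/10; P(data | r = 3) = (2/5)(3/4)(2/3)(1/2) = 1/10.
Weighting by the prior gives 3/7 · 0 = 0, 2/7 · 1/10 = 1/35, 2/7 · 1/10 = 1/35; with total 2/35.
Normalising, the posterior is P(r = 1 | data) = 0, P(r = 2 | data) = 1/2, P(r = 3 | data) = 1/2.
So P(red next | data) = Σ P(red next | H) P(H | data) = (0)(1/2) + (1)(1/2) = 1/2.

0.5000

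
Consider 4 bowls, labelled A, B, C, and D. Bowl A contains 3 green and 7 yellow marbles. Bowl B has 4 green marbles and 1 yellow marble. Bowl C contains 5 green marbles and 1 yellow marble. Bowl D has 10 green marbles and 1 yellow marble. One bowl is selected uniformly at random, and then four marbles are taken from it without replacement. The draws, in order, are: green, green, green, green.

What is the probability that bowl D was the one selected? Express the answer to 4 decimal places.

For each hypothesis, P(data | H) works out to: P(data | bowl A) = (3/10)(2/9)(1/8)(0/7) = 0; P(data | bowl B) = (4/5)(3/4)(2/3)(1/2) = 1/5; P(data | bowl C) = (5/6)(4/5)(3/4)(2/3) = 1/3; P(data | bowl D) = (10/11)(9/10)(8/9)(7/8) = 7/11.
The prior-weighted likelihoods are 1/4 · 0 = 0, 1/4 · 1/5 = 1/20, 1/4 · 1/3 = 1/12, 1/4 · 7/11 = 7/44; with total 193/660.
By Bayes' rule, P(bowl D | data) = (7/44) / (193/660) = 105/193.

0.5440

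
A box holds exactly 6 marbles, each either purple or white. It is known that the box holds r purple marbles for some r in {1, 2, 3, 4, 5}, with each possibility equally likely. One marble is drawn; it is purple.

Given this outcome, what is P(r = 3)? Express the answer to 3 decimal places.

For each hypothesis, P(data | H) works out to: P(data | r = 1) = (1/6) = 1/6; P(data | r = 2) = (2/6) = 1/3; P(data | r = 3) = (3/6) = 1/2; P(data | r = 4) = (4/6) = 2/3; P(data | r = 5) = (5/6) = 5/6.
Weighting by the prior gives 1/5 · 1/6 = 1/30, 1/5 · 1/3 = 1/15, 1/5 · 1/2 = 1/10, 1/5 · 2/3 = 2/15, 1/5 · 5/6 = 1/6; summing to 1/2.
By Bayes' rule, P(r = 3 | data) = (1/10) / (1/2) = 1/5.

0.200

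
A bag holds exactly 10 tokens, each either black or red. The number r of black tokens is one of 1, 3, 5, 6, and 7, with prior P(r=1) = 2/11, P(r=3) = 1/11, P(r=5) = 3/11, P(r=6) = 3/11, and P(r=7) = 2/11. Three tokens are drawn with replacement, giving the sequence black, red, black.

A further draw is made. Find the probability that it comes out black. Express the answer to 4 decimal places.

0.5695

Under each hypothesis, the probability of the observed sequence is: P(data | r = 1) = (1/10)(9/10)(1/10) = 0.009; P(data | r = 3) = (3/10)(7/10)(3/10) = 0.063; P(data | r = 5) = (5/10)(5/10)(5/10) = 0.125; P(data | r = 6) = (6/10)(4/10)(6/10) = 0.144; P(data | r = 7) = (7/10)(3/10)(7/10) = 0.147.
Multiplying each by its prior: 2/11 · 0.009 = 0.0016364, 1/11 · 0.063 = 0.0057273, 3/11 · 0.125 = 0.034091, 3/11 · 0.144 = 0.039273, 2/11 · 0.147 = 0.026727; with total 0.10745.
Normalising, the posterior is P(r = 1 | data) = 0.015228, P(r = 3 | data) = 0.053299, P(r = 5 | data) = 0.31726, P(r = 6 | data) = 0.36548, P(r = 7 | data) = 0.24873.
So P(black next | data) = Σ P(black next | H) P(H | data) = (1/10)(0.015228) + (3/10)(0.053299) + (1/2)(0.31726) + (3/5)(0.36548) + (7/10)(0.24873) = 0.56954.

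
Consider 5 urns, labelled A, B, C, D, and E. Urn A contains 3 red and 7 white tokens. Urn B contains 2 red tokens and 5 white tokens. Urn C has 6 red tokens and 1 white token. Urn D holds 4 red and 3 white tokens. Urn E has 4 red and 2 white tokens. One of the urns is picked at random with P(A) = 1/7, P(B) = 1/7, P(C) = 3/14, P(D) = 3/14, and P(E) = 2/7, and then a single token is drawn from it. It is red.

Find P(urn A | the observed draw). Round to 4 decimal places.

0.0739

Under each hypothesis, the probability of this draw is: P(data | urn A) = (3/10) = 0.3; P(data | urn B) = (2/7) = 0.28571; P(data | urn C) = (6/7) = 0.85714; P(data | urn D) = (4/7) = 0.57143; P(data | urn E) = (4/6) = 0.66667.
Multiplying each by its prior: 1/7 · 0.3 = 0.042857, 1/7 · 0.28571 = 0.040816, 3/14 · 0.85714 = 0.18367, 3/14 · 0.57143 = 0.12245, 2/7 · 0.66667 = 0.19048; with total 0.58027.
By Bayes' rule, P(urn A | data) = (0.042857) / (0.58027) = 0.073857.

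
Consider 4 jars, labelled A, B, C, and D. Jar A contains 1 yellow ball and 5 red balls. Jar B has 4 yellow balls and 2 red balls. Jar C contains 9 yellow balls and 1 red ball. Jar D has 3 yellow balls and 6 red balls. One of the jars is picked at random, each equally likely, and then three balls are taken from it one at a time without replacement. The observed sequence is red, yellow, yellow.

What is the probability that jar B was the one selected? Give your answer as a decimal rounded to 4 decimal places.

The likelihood of the observed sequence under each hypothesis: P(data | jar A) = (5/6)(1/5)(0/4) = 0; P(data | jar B) = (2/6)(4/5)(3/4) = 1/5; P(data | jar C) = (1/10)(9/9)(8/8) = 1/10; P(data | jar D) = (6/9)(3/8)(2/7) = 1/14.
The prior-weighted likelihoods are 1/4 · 0 = 0, 1/4 · 1/5 = 1/20, 1/4 · 1/10 = 1/40, 1/4 · 1/14 = 1/56; with total 13/140.
Hence P(jar B | data) = (1/20) / (13/140) = 7/13.

0.5385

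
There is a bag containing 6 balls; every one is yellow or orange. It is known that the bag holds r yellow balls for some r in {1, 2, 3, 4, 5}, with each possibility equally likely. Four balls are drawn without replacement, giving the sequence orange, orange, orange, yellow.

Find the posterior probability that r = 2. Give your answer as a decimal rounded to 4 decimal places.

Under each hypothesis, the probability of the observed sequence is: P(data | r = 1) = (5/6)(4/5)(3/4)(1/3) = 1/6; P(data | r = 2) = (4/6)(3/5)(2/4)(2/3) = 2/15; P(data | r = 3) = (3/6)(2/5)(1/4)(3/3) = 1/20; P(data | r = 4) = (2/6)(1/5)(0/4) = 0; P(data | r = 5) = (1/6)(0/5) = 0.
Weighting by the prior gives 1/5 · 1/6 = 1/30, 1/5 · 2/15 = 2/75, 1/5 · 1/20 = 1/100, 1/5 · 0 = 0, 1/5 · 0 = 0; these sum to 7/100.
By Bayes' rule, P(r = 2 | data) = (2/75) / (7/100) = 8/21.

0.3810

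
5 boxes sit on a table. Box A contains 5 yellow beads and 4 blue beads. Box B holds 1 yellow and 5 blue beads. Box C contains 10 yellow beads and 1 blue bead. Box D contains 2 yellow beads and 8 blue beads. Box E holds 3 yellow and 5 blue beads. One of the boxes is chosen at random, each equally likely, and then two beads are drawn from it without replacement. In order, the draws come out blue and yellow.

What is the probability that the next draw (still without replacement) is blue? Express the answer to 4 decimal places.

Compute the likelihood of the observed sequence for each case: P(data | box A) = (4/9)(5/8) = 0.27778; P(data | box B) = (5/6)(1/5) = 0.16667; P(data | box C) = (1/11)(10/10) = 0.090909; P(data | box D) = (8/10)(2/9) = 0.17778; P(data | box E) = (5/8)(3/7) = 0.26786.
Weighting by the prior gives 1/5 · 0.27778 = 0.055556, 1/5 · 0.16667 = 0.033333, 1/5 · 0.090909 = 0.018182, 1/5 · 0.17778 = 0.035556, 1/5 · 0.26786 = 0.053571; these sum to 0.1962.
The posterior is then P(box A | data) = 0.28316, P(box B | data) = 0.1699, P(box C | data) = 0.092671, P(box D | data) = 0.18122, P(box E | data) = 0.27305.
The predictive probability is P(blue next | data) = (3/7)(0.28316) + (1)(0.1699) + (0)(0.092671) + (7/8)(0.18122) + (2/3)(0.27305) = 0.63185.

0.6319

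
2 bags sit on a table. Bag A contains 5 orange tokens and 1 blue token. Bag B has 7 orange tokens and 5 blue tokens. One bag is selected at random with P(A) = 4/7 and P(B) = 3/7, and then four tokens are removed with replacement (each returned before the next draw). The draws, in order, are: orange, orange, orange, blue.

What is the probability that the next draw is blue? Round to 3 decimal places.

0.265

The likelihood of the observed sequence under each hypothesis: P(data | bag A) = (5/6)(5/6)(5/6)(1/6) = 0.096451; P(data | bag B) = (7/12)(7/12)(7/12)(5/12) = 0.082706.
The prior-weighted likelihoods are 4/7 · 0.096451 = 0.055115, 3/7 · 0.082706 = 0.035446; summing to 0.09056.
Normalising, the posterior is P(bag A | data) = 0.6086, P(bag B | data) = 0.3914.
So P(blue next | data) = Σ P(blue next | H) P(H | data) = (1/6)(0.6086) + (5/12)(0.3914) = 0.26452.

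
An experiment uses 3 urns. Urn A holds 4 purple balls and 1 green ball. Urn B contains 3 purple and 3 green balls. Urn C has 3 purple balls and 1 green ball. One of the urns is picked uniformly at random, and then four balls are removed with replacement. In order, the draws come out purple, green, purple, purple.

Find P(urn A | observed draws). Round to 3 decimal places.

0.379

Under each hypothesis, the probability of the observed sequence is: P(data | urn A) = (4/5)(1/5)(4/5)(4/5) = 0.1024; P(data | urn B) = (3/6)(3/6)(3/6)(3/6) = 0.0625; P(data | urn C) = (3/4)(1/4)(3/4)(3/4) = 0.10547.
Weighting by the prior gives 1/3 · 0.1024 = 0.034133, 1/3 · 0.0625 = 0.020833, 1/3 · 0.10547 = 0.035156; these sum to 0.090123.
Therefore the posterior P(urn A | data) = (0.034133) / (0.090123) = 0.37874.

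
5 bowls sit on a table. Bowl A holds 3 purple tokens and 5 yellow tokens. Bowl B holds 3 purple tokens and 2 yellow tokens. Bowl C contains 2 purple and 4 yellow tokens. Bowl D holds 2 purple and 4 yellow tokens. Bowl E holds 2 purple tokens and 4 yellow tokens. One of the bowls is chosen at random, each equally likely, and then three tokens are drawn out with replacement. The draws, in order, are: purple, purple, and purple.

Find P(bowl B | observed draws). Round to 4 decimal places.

For each hypothesis, P(data | H) works out to: P(data | bowl A) = (3/8)(3/8)(3/8) = 0.052734; P(data | bowl B) = (3/5)(3/5)(3/5) = 0.216; P(data | bowl C) = (2/6)(2/6)(2/6) = 0.037037; P(data | bowl D) = (2/6)(2/6)(2/6) = 0.037037; P(data | bowl E) = (2/6)(2/6)(2/6) = 0.037037.
Multiplying each by its prior: 1/5 · 0.052734 = 0.010547, 1/5 · 0.216 = 0.0432, 1/5 · 0.037037 = 0.0074074, 1/5 · 0.037037 = 0.0074074, 1/5 · 0.037037 = 0.0074074; these sum to 0.075969.
So P(bowl B | data) = (0.0432) / (0.075969) = 0.56865.

0.5687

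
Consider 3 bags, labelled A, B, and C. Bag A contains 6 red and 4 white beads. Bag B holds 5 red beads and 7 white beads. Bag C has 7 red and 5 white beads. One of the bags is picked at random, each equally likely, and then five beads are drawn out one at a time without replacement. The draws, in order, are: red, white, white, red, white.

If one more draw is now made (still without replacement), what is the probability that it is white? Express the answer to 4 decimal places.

0.3977

The likelihood of the observed sequence under each hypothesis: P(data | bag A) = (6/10)(4/9)(3/8)(5/7)(2/6) = 0.02381; P(data | bag B) = (5/12)(7/11)(6/10)(4/9)(5/8) = 0.044192; P(data | bag C) = (7/12)(5/11)(4/10)(6/9)(3/8) = 0.026515.
Weighting by the prior gives 1/3 · 0.02381 = 0.0079365, 1/3 · 0.044192 = 0.014731, 1/3 · 0.026515 = 0.0088384; with total 0.031506.
Normalising, the posterior is P(bag A | data) = 0.25191, P(bag B | data) = 0.46756, P(bag C | data) = 0.28053.
Averaging over the posterior, P(white next | data) = (1/5)(0.25191) + (4/7)(0.46756) + (2/7)(0.28053) = 0.39771.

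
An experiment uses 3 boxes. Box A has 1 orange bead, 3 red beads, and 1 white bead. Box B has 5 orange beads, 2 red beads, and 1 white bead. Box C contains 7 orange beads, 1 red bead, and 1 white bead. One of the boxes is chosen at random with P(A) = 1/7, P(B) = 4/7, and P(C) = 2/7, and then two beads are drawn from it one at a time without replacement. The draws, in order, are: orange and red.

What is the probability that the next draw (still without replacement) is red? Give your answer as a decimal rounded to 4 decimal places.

For each hypothesis, P(data | H) works out to: P(data | box A) = (1/5)(3/4) = 0.15; P(data | box B) = (5/8)(2/7) = 0.17857; P(data | box C) = (7/9)(1/8) = 0.097222.
Multiplying each by its prior: 1/7 · 0.15 = 0.021429, 4/7 · 0.17857 = 0.10204, 2/7 · 0.097222 = 0.027778; these sum to 0.15125.
Normalising, the posterior is P(box A | data) = 0.14168, P(box B | data) = 0.67466, P(box C | data) = 0.18366.
So P(red next | data) = Σ P(red next | H) P(H | data) = (2/3)(0.14168) + (1/6)(0.67466) + (0)(0.18366) = 0.2069.

0.2069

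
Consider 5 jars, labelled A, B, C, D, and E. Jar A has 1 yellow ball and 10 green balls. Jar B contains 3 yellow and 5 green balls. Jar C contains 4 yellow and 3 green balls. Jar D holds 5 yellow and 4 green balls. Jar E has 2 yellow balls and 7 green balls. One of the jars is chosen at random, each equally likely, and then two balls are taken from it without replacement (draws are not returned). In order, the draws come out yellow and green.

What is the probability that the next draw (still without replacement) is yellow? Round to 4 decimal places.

0.4005

Compute the likelihood of the observed sequence for each case: P(data | jar A) = (1/11)(10/10) = 0.090909; P(data | jar B) = (3/8)(5/7) = 0.26786; P(data | jar C) = (4/7)(3/6) = 0.28571; P(data | jar D) = (5/9)(4/8) = 0.27778; P(data | jar E) = (2/9)(7/8) = 0.19444.
Weighting by the prior gives 1/5 · 0.090909 = 0.018182, 1/5 · 0.26786 = 0.053571, 1/5 · 0.28571 = 0.057143, 1/5 · 0.27778 = 0.055556, 1/5 · 0.19444 = 0.038889; these sum to 0.22334.
Normalising, the posterior is P(jar A | data) = 0.081408, P(jar B | data) = 0.23986, P(jar C | data) = 0.25586, P(jar D | data) = 0.24875, P(jar E | data) = 0.17412.
Averaging over the posterior, P(yellow next | data) = (0)(0.081408) + (1/3)(0.23986) + (3/5)(0.25586) + (4/7)(0.24875) + (1/7)(0.17412) = 0.40048.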